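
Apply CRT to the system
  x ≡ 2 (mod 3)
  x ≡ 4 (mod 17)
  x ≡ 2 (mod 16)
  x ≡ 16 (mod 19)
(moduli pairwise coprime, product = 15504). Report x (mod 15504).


Product of moduli M = 3 · 17 · 16 · 19 = 15504.
Merge one congruence at a time:
  Start: x ≡ 2 (mod 3).
  Combine with x ≡ 4 (mod 17); new modulus lcm = 51.
    Write x = 2 + 3·t and substitute into x ≡ 4 (mod 17): 3·t ≡ 4 − 2 = 2 (mod 17).
    The inverse of 3 mod 17 is 6 (since 3·6 = 18 = 1·17 + 1), so t ≡ 6·2 = 12 ≡ 12 (mod 17).
    Then x = 2 + 3·12 = 38, valid modulo lcm(3, 17) = 51: x ≡ 38 (mod 51).
  Combine with x ≡ 2 (mod 16); new modulus lcm = 816.
    Write x = 38 + 51·t and substitute into x ≡ 2 (mod 16): 51·t ≡ 2 − 38 = -36 (mod 16).
    Reduce coefficients mod 16: 3·t ≡ 12 (mod 16).
    The inverse of 3 mod 16 is 11 (since 3·11 = 33 = 2·16 + 1), so t ≡ 11·12 = 132 ≡ 4 (mod 16).
    Then x = 38 + 51·4 = 242, valid modulo lcm(51, 16) = 816: x ≡ 242 (mod 816).
  Combine with x ≡ 16 (mod 19); new modulus lcm = 15504.
    Write x = 242 + 816·t and substitute into x ≡ 16 (mod 19): 816·t ≡ 16 − 242 = -226 (mod 19).
    Reduce coefficients mod 19: 18·t ≡ 2 (mod 19).
    The inverse of 18 mod 19 is 18 (since 18·18 = 324 = 17·19 + 1), so t ≡ 18·2 = 36 ≡ 17 (mod 19).
    Then x = 242 + 816·17 = 14114, valid modulo lcm(816, 19) = 15504: x ≡ 14114 (mod 15504).
Verify against each original: 14114 mod 3 = 2, 14114 mod 17 = 4, 14114 mod 16 = 2, 14114 mod 19 = 16.

x ≡ 14114 (mod 15504).


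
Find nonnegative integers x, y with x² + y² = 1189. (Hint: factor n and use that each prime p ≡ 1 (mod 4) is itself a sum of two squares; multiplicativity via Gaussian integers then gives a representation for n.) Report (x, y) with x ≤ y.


Step 1: Factor n = 1189 = 29 · 41.
Step 2: Check the mod-4 condition on each prime factor: 29 ≡ 1 (mod 4), exponent 1; 41 ≡ 1 (mod 4), exponent 1.
All primes ≡ 3 (mod 4) appear to even exponent (or don't appear), so by the two-squares theorem n IS expressible as a sum of two squares.
Step 3: Build a representation. Here n = 29 · 41 is a product of primes ≡ 1 (mod 4). Each prime p ≡ 1 (mod 4) is itself a sum of two squares; find a² by testing p − a² for a perfect square:
  29: 29 − 1² = 28, 29 − 2² = 25 = 5² ⇒ 29 = 2² + 5².
  41: 41 − 1² = 40, 41 − 2² = 37, 41 − 3² = 32, 41 − 4² = 25 = 5² ⇒ 41 = 4² + 5².
  Combine using the Brahmagupta–Fibonacci identity (a² + b²)(c² + d²) = (ac − bd)² + (ad + bc)² = (ac + bd)² + (ad − bc)²:
  29 · 41 = 1189: from (2² + 5²)(4² + 5²), take (2·4 − 5·5, 2·5 + 5·4) = (8 − 25, 10 + 20) = (-17, 30); dropping signs (only squares matter) gives (17, 30); check 17² + 30² = 289 + 900 = 1189 ✓.
Step 4: Order so x ≤ y and verify: 17² + 30² = 289 + 900 = 1189 = n. ✓

n = 1189 = 17² + 30² (one valid representation with x ≤ y).


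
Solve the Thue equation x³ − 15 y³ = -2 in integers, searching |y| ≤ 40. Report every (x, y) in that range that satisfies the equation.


The equation is x³ - 15y³ = -2. For fixed y, x³ = 15·y³ − 2, so a solution requires the RHS to be a perfect cube.
Strategy: iterate y from -40 to 40, compute RHS = 15·y³ − 2, and check whether it is a (positive or negative) perfect cube.
Check small values of y:
  y = 0: RHS = -2 is not a perfect cube.
  y = 1: RHS = 13 is not a perfect cube.
  y = -1: RHS = -17 is not a perfect cube.
  y = 2: RHS = 118 is not a perfect cube.
  y = -2: RHS = -122 is not a perfect cube.
  y = 3: RHS = 403 is not a perfect cube.
  y = -3: RHS = -407 is not a perfect cube.
Continuing the search up to |y| = 40 finds no solutions either.
No (x, y) in the scanned range satisfies the equation.

No integer solutions with |y| ≤ 40.


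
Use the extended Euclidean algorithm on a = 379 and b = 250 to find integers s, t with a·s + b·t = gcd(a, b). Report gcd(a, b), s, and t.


Euclidean algorithm on (379, 250) — divide until remainder is 0:
  379 = 1 · 250 + 129
  250 = 1 · 129 + 121
  129 = 1 · 121 + 8
  121 = 15 · 8 + 1
  8 = 8 · 1 + 0
gcd(379, 250) = 1.
Track Bezout coefficients alongside the remainders: start with r₀ = 379 = a·1 + b·0 (s = 1, t = 0) and r₁ = 250 = a·0 + b·1 (s = 0, t = 1); each new remainder r_{k+1} = r_{k-1} − q_k·r_k inherits s_{k+1} = s_{k-1} − q_k·s_k, t_{k+1} = t_{k-1} − q_k·t_k, so r_k = a·s_k + b·t_k at every step:
  q = 1: r = 129, s = 1 − 1·0 = 1, t = 0 − 1·1 = -1  (check: 379·1 + 250·(-1) = 129)
  q = 1: r = 121, s = 0 − 1·1 = -1, t = 1 − 1·(-1) = 2  (check: 379·(-1) + 250·2 = 121)
  q = 1: r = 8, s = 1 − 1·(-1) = 2, t = -1 − 1·2 = -3  (check: 379·2 + 250·(-3) = 8)
  q = 15: r = 1, s = -1 − 15·2 = -31, t = 2 − 15·(-3) = 47  (check: 379·(-31) + 250·47 = 1)
The row with r = 1 (the gcd) gives the Bezout coefficients s = -31, t = 47.
Result: 379 · (-31) + 250 · (47) = 1.

gcd(379, 250) = 1; s = -31, t = 47 (check: 379·(-31) + 250·47 = 1).


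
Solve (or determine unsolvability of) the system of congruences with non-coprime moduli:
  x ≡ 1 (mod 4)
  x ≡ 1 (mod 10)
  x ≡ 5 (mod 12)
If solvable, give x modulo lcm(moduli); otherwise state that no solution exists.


Moduli 4, 10, 12 are not pairwise coprime, so CRT works modulo lcm(m_i) when all pairwise compatibility conditions hold.
Pairwise compatibility: gcd(m_i, m_j) must divide a_i - a_j for every pair.
Merge one congruence at a time:
  Start: x ≡ 1 (mod 4).
  Combine with x ≡ 1 (mod 10): gcd(4, 10) = 2; 1 - 1 = 0, which IS divisible by 2, so compatible.
    Write x = 1 + 4·t and substitute into x ≡ 1 (mod 10): 4·t ≡ 1 − 1 = 0 (mod 10).
    Divide the congruence (and modulus) by g = 2: 2·t ≡ 0 (mod 5).
    The inverse of 2 mod 5 is 3 (since 2·3 = 6 = 1·5 + 1), so t ≡ 3·0 = 0 ≡ 0 (mod 5).
    Then x = 1 + 4·0 = 1, valid modulo lcm(4, 10) = 20: x ≡ 1 (mod 20).
  Combine with x ≡ 5 (mod 12): gcd(20, 12) = 4; 5 - 1 = 4, which IS divisible by 4, so compatible.
    Write x = 1 + 20·t and substitute into x ≡ 5 (mod 12): 20·t ≡ 5 − 1 = 4 (mod 12).
    Divide the congruence (and modulus) by g = 4: 5·t ≡ 1 (mod 3).
    Reduce coefficients mod 3: 2·t ≡ 1 (mod 3).
    The inverse of 2 mod 3 is 2 (since 2·2 = 4 = 1·3 + 1), so t ≡ 2·1 = 2 ≡ 2 (mod 3).
    Then x = 1 + 20·2 = 41, valid modulo lcm(20, 12) = 60: x ≡ 41 (mod 60).
Verify: 41 mod 4 = 1, 41 mod 10 = 1, 41 mod 12 = 5.

x ≡ 41 (mod 60).


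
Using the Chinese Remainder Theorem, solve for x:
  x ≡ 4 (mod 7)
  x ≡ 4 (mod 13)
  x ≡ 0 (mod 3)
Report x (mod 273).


Moduli 7, 13, 3 are pairwise coprime; by CRT there is a unique solution modulo M = 7 · 13 · 3 = 273.
Solve pairwise, accumulating the modulus:
  Start with x ≡ 4 (mod 7).
  Combine with x ≡ 4 (mod 13): since gcd(7, 13) = 1, we get a unique residue mod 91.
    Write x = 4 + 7·t and substitute into x ≡ 4 (mod 13): 7·t ≡ 4 − 4 = 0 (mod 13).
    The inverse of 7 mod 13 is 2 (since 7·2 = 14 = 1·13 + 1), so t ≡ 2·0 = 0 ≡ 0 (mod 13).
    Then x = 4 + 7·0 = 4, valid modulo lcm(7, 13) = 91: x ≡ 4 (mod 91).
  Combine with x ≡ 0 (mod 3): since gcd(91, 3) = 1, we get a unique residue mod 273.
    Write x = 4 + 91·t and substitute into x ≡ 0 (mod 3): 91·t ≡ 0 − 4 = -4 (mod 3).
    Reduce coefficients mod 3: 1·t ≡ 2 (mod 3).
    So t ≡ 2 (mod 3).
    Then x = 4 + 91·2 = 186, valid modulo lcm(91, 3) = 273: x ≡ 186 (mod 273).
Verify: 186 mod 7 = 4 ✓, 186 mod 13 = 4 ✓, 186 mod 3 = 0 ✓.

x ≡ 186 (mod 273).


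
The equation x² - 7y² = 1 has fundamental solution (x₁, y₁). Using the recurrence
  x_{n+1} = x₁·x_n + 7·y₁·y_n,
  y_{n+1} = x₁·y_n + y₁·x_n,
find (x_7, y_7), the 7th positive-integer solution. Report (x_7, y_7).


Step 1: Find the fundamental solution (x₁, y₁) of x² - 7y² = 1.
  Expand √7 as a continued fraction. a₀ = ⌊√7⌋ = 2; iterate m_{k+1} = d_k·a_k − m_k, d_{k+1} = (7 − m_{k+1}²)/d_k, a_{k+1} = ⌊(a₀ + m_{k+1})/d_{k+1}⌋ (starting m₀ = 0, d₀ = 1), with convergents p_k = a_k·p_{k-1} + p_{k-2}, q_k = a_k·q_{k-1} + q_{k-2} (p₋₁ = 1, q₋₁ = 0):
  k = 0: a₀ = 2; p₀/q₀ = 2/1; p₀² − 7·q₀² = 4 − 7 = -3.
  k = 1: m = 2, d = 3, a = ⌊(2 + 2)/3⌋ = 1; p/q = (1·2 + 1)/(1·1 + 0) = 3/1; p² − 7·q² = 9 − 7 = 2.
  k = 2: m = 1, d = 2, a = ⌊(2 + 1)/2⌋ = 1; p/q = (1·3 + 2)/(1·1 + 1) = 5/2; p² − 7·q² = 25 − 28 = -3.
  k = 3: m = 1, d = 3, a = ⌊(2 + 1)/3⌋ = 1; p/q = (1·5 + 3)/(1·2 + 1) = 8/3; p² − 7·q² = 64 − 63 = 1.
  The first convergent with p² − 7·q² = 1 gives the fundamental solution (x₁, y₁) = (8, 3).
Step 2: Apply the recurrence (x_{n+1}, y_{n+1}) = (x₁x_n + 7y₁y_n, x₁y_n + y₁x_n) repeatedly.
  From (x_1, y_1) = (8, 3): x_2 = 8·8 + 7·3·3 = 127; y_2 = 8·3 + 3·8 = 48.
  From (x_2, y_2) = (127, 48): x_3 = 8·127 + 7·3·48 = 2024; y_3 = 8·48 + 3·127 = 765.
  From (x_3, y_3) = (2024, 765): x_4 = 8·2024 + 7·3·765 = 32257; y_4 = 8·765 + 3·2024 = 12192.
  From (x_4, y_4) = (32257, 12192): x_5 = 8·32257 + 7·3·12192 = 514088; y_5 = 8·12192 + 3·32257 = 194307.
  From (x_5, y_5) = (514088, 194307): x_6 = 8·514088 + 7·3·194307 = 8193151; y_6 = 8·194307 + 3·514088 = 3096720.
  From (x_6, y_6) = (8193151, 3096720): x_7 = 8·8193151 + 7·3·3096720 = 130576328; y_7 = 8·3096720 + 3·8193151 = 49353213.
Step 3: Verify x_7² - 7·y_7² = 17050177433963584 - 17050177433963583 = 1 (should be 1). ✓

(x_1, y_1) = (8, 3); (x_7, y_7) = (130576328, 49353213).


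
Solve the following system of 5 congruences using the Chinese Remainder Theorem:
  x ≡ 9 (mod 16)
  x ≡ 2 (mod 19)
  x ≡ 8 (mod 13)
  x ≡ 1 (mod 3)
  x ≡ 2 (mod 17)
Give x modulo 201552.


Product of moduli M = 16 · 19 · 13 · 3 · 17 = 201552.
Merge one congruence at a time:
  Start: x ≡ 9 (mod 16).
  Combine with x ≡ 2 (mod 19); new modulus lcm = 304.
    Write x = 9 + 16·t and substitute into x ≡ 2 (mod 19): 16·t ≡ 2 − 9 = -7 (mod 19).
    Reduce coefficients mod 19: 16·t ≡ 12 (mod 19).
    The inverse of 16 mod 19 is 6 (since 16·6 = 96 = 5·19 + 1), so t ≡ 6·12 = 72 ≡ 15 (mod 19).
    Then x = 9 + 16·15 = 249, valid modulo lcm(16, 19) = 304: x ≡ 249 (mod 304).
  Combine with x ≡ 8 (mod 13); new modulus lcm = 3952.
    Write x = 249 + 304·t and substitute into x ≡ 8 (mod 13): 304·t ≡ 8 − 249 = -241 (mod 13).
    Reduce coefficients mod 13: 5·t ≡ 6 (mod 13).
    The inverse of 5 mod 13 is 8 (since 5·8 = 40 = 3·13 + 1), so t ≡ 8·6 = 48 ≡ 9 (mod 13).
    Then x = 249 + 304·9 = 2985, valid modulo lcm(304, 13) = 3952: x ≡ 2985 (mod 3952).
  Combine with x ≡ 1 (mod 3); new modulus lcm = 11856.
    Write x = 2985 + 3952·t and substitute into x ≡ 1 (mod 3): 3952·t ≡ 1 − 2985 = -2984 (mod 3).
    Reduce coefficients mod 3: 1·t ≡ 1 (mod 3).
    So t ≡ 1 (mod 3).
    Then x = 2985 + 3952·1 = 6937, valid modulo lcm(3952, 3) = 11856: x ≡ 6937 (mod 11856).
  Combine with x ≡ 2 (mod 17); new modulus lcm = 201552.
    Write x = 6937 + 11856·t and substitute into x ≡ 2 (mod 17): 11856·t ≡ 2 − 6937 = -6935 (mod 17).
    Reduce coefficients mod 17: 7·t ≡ 1 (mod 17).
    The inverse of 7 mod 17 is 5 (since 7·5 = 35 = 2·17 + 1), so t ≡ 5·1 = 5 ≡ 5 (mod 17).
    Then x = 6937 + 11856·5 = 66217, valid modulo lcm(11856, 17) = 201552: x ≡ 66217 (mod 201552).
Verify against each original: 66217 mod 16 = 9, 66217 mod 19 = 2, 66217 mod 13 = 8, 66217 mod 3 = 1, 66217 mod 17 = 2.

x ≡ 66217 (mod 201552).


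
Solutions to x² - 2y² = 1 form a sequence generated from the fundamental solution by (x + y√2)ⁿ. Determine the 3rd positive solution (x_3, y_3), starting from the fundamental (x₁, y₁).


Step 1: Find the fundamental solution (x₁, y₁) of x² - 2y² = 1.
  Expand √2 as a continued fraction. a₀ = ⌊√2⌋ = 1; iterate m_{k+1} = d_k·a_k − m_k, d_{k+1} = (2 − m_{k+1}²)/d_k, a_{k+1} = ⌊(a₀ + m_{k+1})/d_{k+1}⌋ (starting m₀ = 0, d₀ = 1), with convergents p_k = a_k·p_{k-1} + p_{k-2}, q_k = a_k·q_{k-1} + q_{k-2} (p₋₁ = 1, q₋₁ = 0):
  k = 0: a₀ = 1; p₀/q₀ = 1/1; p₀² − 2·q₀² = 1 − 2 = -1.
  k = 1: m = 1, d = 1, a = ⌊(1 + 1)/1⌋ = 2; p/q = (2·1 + 1)/(2·1 + 0) = 3/2; p² − 2·q² = 9 − 8 = 1.
  The first convergent with p² − 2·q² = 1 gives the fundamental solution (x₁, y₁) = (3, 2).
Step 2: Apply the recurrence (x_{n+1}, y_{n+1}) = (x₁x_n + 2y₁y_n, x₁y_n + y₁x_n) repeatedly.
  From (x_1, y_1) = (3, 2): x_2 = 3·3 + 2·2·2 = 17; y_2 = 3·2 + 2·3 = 12.
  From (x_2, y_2) = (17, 12): x_3 = 3·17 + 2·2·12 = 99; y_3 = 3·12 + 2·17 = 70.
Step 3: Verify x_3² - 2·y_3² = 9801 - 9800 = 1 (should be 1). ✓

(x_1, y_1) = (3, 2); (x_3, y_3) = (99, 70).


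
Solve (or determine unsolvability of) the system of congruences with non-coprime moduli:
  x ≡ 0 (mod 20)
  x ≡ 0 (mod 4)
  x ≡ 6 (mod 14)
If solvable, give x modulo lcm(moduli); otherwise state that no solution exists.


Moduli 20, 4, 14 are not pairwise coprime, so CRT works modulo lcm(m_i) when all pairwise compatibility conditions hold.
Pairwise compatibility: gcd(m_i, m_j) must divide a_i - a_j for every pair.
Merge one congruence at a time:
  Start: x ≡ 0 (mod 20).
  Combine with x ≡ 0 (mod 4): gcd(20, 4) = 4; 0 - 0 = 0, which IS divisible by 4, so compatible.
    Write x = 0 + 20·t and substitute into x ≡ 0 (mod 4): 20·t ≡ 0 − 0 = 0 (mod 4).
    Divide the congruence (and modulus) by g = 4: 5·t ≡ 0 (mod 1).
    Modulo 1 every t works; take t = 0.
    Then x = 0 + 20·0 = 0, valid modulo lcm(20, 4) = 20: x ≡ 0 (mod 20).
  Combine with x ≡ 6 (mod 14): gcd(20, 14) = 2; 6 - 0 = 6, which IS divisible by 2, so compatible.
    Write x = 0 + 20·t and substitute into x ≡ 6 (mod 14): 20·t ≡ 6 − 0 = 6 (mod 14).
    Divide the congruence (and modulus) by g = 2: 10·t ≡ 3 (mod 7).
    Reduce coefficients mod 7: 3·t ≡ 3 (mod 7).
    The inverse of 3 mod 7 is 5 (since 3·5 = 15 = 2·7 + 1), so t ≡ 5·3 = 15 ≡ 1 (mod 7).
    Then x = 0 + 20·1 = 20, valid modulo lcm(20, 14) = 140: x ≡ 20 (mod 140).
Verify: 20 mod 20 = 0, 20 mod 4 = 0, 20 mod 14 = 6.

x ≡ 20 (mod 140).


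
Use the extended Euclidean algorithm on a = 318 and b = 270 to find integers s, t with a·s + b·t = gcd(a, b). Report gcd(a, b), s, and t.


Euclidean algorithm on (318, 270) — divide until remainder is 0:
  318 = 1 · 270 + 48
  270 = 5 · 48 + 30
  48 = 1 · 30 + 18
  30 = 1 · 18 + 12
  18 = 1 · 12 + 6
  12 = 2 · 6 + 0
gcd(318, 270) = 6.
Track Bezout coefficients alongside the remainders: start with r₀ = 318 = a·1 + b·0 (s = 1, t = 0) and r₁ = 270 = a·0 + b·1 (s = 0, t = 1); each new remainder r_{k+1} = r_{k-1} − q_k·r_k inherits s_{k+1} = s_{k-1} − q_k·s_k, t_{k+1} = t_{k-1} − q_k·t_k, so r_k = a·s_k + b·t_k at every step:
  q = 1: r = 48, s = 1 − 1·0 = 1, t = 0 − 1·1 = -1  (check: 318·1 + 270·(-1) = 48)
  q = 5: r = 30, s = 0 − 5·1 = -5, t = 1 − 5·(-1) = 6  (check: 318·(-5) + 270·6 = 30)
  q = 1: r = 18, s = 1 − 1·(-5) = 6, t = -1 − 1·6 = -7  (check: 318·6 + 270·(-7) = 18)
  q = 1: r = 12, s = -5 − 1·6 = -11, t = 6 − 1·(-7) = 13  (check: 318·(-11) + 270·13 = 12)
  q = 1: r = 6, s = 6 − 1·(-11) = 17, t = -7 − 1·13 = -20  (check: 318·17 + 270·(-20) = 6)
The row with r = 6 (the gcd) gives the Bezout coefficients s = 17, t = -20.
Result: 318 · (17) + 270 · (-20) = 6.

gcd(318, 270) = 6; s = 17, t = -20 (check: 318·17 + 270·(-20) = 6).


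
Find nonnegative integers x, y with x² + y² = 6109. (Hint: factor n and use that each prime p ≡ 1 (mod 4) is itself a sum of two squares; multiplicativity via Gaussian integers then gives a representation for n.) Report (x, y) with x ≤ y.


Step 1: Factor n = 6109 = 41 · 149.
Step 2: Check the mod-4 condition on each prime factor: 41 ≡ 1 (mod 4), exponent 1; 149 ≡ 1 (mod 4), exponent 1.
All primes ≡ 3 (mod 4) appear to even exponent (or don't appear), so by the two-squares theorem n IS expressible as a sum of two squares.
Step 3: Build a representation. Here n = 41 · 149 is a product of primes ≡ 1 (mod 4). Each prime p ≡ 1 (mod 4) is itself a sum of two squares; find a² by testing p − a² for a perfect square:
  41: 41 − 1² = 40, 41 − 2² = 37, 41 − 3² = 32, 41 − 4² = 25 = 5² ⇒ 41 = 4² + 5².
  149: 149 − 1² = 148, 149 − 2² = 145, 149 − 3² = 140, 149 − 4² = 133, 149 − 5² = 124, 149 − 6² = 113, 149 − 7² = 100 = 10² ⇒ 149 = 7² + 10².
  Combine using the Brahmagupta–Fibonacci identity (a² + b²)(c² + d²) = (ac − bd)² + (ad + bc)² = (ac + bd)² + (ad − bc)²:
  41 · 149 = 6109: from (4² + 5²)(7² + 10²), take (4·7 − 5·10, 4·10 + 5·7) = (28 − 50, 40 + 35) = (-22, 75); dropping signs (only squares matter) gives (22, 75); check 22² + 75² = 484 + 5625 = 6109 ✓.
Step 4: Order so x ≤ y and verify: 22² + 75² = 484 + 5625 = 6109 = n. ✓

n = 6109 = 22² + 75² (one valid representation with x ≤ y).


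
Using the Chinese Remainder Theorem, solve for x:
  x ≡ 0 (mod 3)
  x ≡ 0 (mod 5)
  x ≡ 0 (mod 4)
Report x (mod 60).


Moduli 3, 5, 4 are pairwise coprime; by CRT there is a unique solution modulo M = 3 · 5 · 4 = 60.
Solve pairwise, accumulating the modulus:
  Start with x ≡ 0 (mod 3).
  Combine with x ≡ 0 (mod 5): since gcd(3, 5) = 1, we get a unique residue mod 15.
    Write x = 0 + 3·t and substitute into x ≡ 0 (mod 5): 3·t ≡ 0 − 0 = 0 (mod 5).
    The inverse of 3 mod 5 is 2 (since 3·2 = 6 = 1·5 + 1), so t ≡ 2·0 = 0 ≡ 0 (mod 5).
    Then x = 0 + 3·0 = 0, valid modulo lcm(3, 5) = 15: x ≡ 0 (mod 15).
  Combine with x ≡ 0 (mod 4): since gcd(15, 4) = 1, we get a unique residue mod 60.
    Write x = 0 + 15·t and substitute into x ≡ 0 (mod 4): 15·t ≡ 0 − 0 = 0 (mod 4).
    Reduce coefficients mod 4: 3·t ≡ 0 (mod 4).
    The inverse of 3 mod 4 is 3 (since 3·3 = 9 = 2·4 + 1), so t ≡ 3·0 = 0 ≡ 0 (mod 4).
    Then x = 0 + 15·0 = 0, valid modulo lcm(15, 4) = 60: x ≡ 0 (mod 60).
Verify: 0 mod 3 = 0 ✓, 0 mod 5 = 0 ✓, 0 mod 4 = 0 ✓.

x ≡ 0 (mod 60).


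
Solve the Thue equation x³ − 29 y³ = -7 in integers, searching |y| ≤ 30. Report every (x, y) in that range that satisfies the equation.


The equation is x³ - 29y³ = -7. For fixed y, x³ = 29·y³ − 7, so a solution requires the RHS to be a perfect cube.
Strategy: iterate y from -30 to 30, compute RHS = 29·y³ − 7, and check whether it is a (positive or negative) perfect cube.
Check small values of y:
  y = 0: RHS = -7 is not a perfect cube.
  y = 1: RHS = 22 is not a perfect cube.
  y = -1: RHS = -36 is not a perfect cube.
  y = 2: RHS = 225 is not a perfect cube.
  y = -2: RHS = -239 is not a perfect cube.
  y = 3: RHS = 776 is not a perfect cube.
  y = -3: RHS = -790 is not a perfect cube.
Continuing the search up to |y| = 30 finds no solutions either.
No (x, y) in the scanned range satisfies the equation.

No integer solutions with |y| ≤ 30.


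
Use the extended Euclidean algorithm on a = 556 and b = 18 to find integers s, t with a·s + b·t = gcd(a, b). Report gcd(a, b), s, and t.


Euclidean algorithm on (556, 18) — divide until remainder is 0:
  556 = 30 · 18 + 16
  18 = 1 · 16 + 2
  16 = 8 · 2 + 0
gcd(556, 18) = 2.
Track Bezout coefficients alongside the remainders: start with r₀ = 556 = a·1 + b·0 (s = 1, t = 0) and r₁ = 18 = a·0 + b·1 (s = 0, t = 1); each new remainder r_{k+1} = r_{k-1} − q_k·r_k inherits s_{k+1} = s_{k-1} − q_k·s_k, t_{k+1} = t_{k-1} − q_k·t_k, so r_k = a·s_k + b·t_k at every step:
  q = 30: r = 16, s = 1 − 30·0 = 1, t = 0 − 30·1 = -30  (check: 556·1 + 18·(-30) = 16)
  q = 1: r = 2, s = 0 − 1·1 = -1, t = 1 − 1·(-30) = 31  (check: 556·(-1) + 18·31 = 2)
The row with r = 2 (the gcd) gives the Bezout coefficients s = -1, t = 31.
Result: 556 · (-1) + 18 · (31) = 2.

gcd(556, 18) = 2; s = -1, t = 31 (check: 556·(-1) + 18·31 = 2).


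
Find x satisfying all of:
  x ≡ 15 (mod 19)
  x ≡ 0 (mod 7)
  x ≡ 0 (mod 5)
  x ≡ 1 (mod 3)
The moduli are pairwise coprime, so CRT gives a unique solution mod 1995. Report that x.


Product of moduli M = 19 · 7 · 5 · 3 = 1995.
Merge one congruence at a time:
  Start: x ≡ 15 (mod 19).
  Combine with x ≡ 0 (mod 7); new modulus lcm = 133.
    Write x = 15 + 19·t and substitute into x ≡ 0 (mod 7): 19·t ≡ 0 − 15 = -15 (mod 7).
    Reduce coefficients mod 7: 5·t ≡ 6 (mod 7).
    The inverse of 5 mod 7 is 3 (since 5·3 = 15 = 2·7 + 1), so t ≡ 3·6 = 18 ≡ 4 (mod 7).
    Then x = 15 + 19·4 = 91, valid modulo lcm(19, 7) = 133: x ≡ 91 (mod 133).
  Combine with x ≡ 0 (mod 5); new modulus lcm = 665.
    Write x = 91 + 133·t and substitute into x ≡ 0 (mod 5): 133·t ≡ 0 − 91 = -91 (mod 5).
    Reduce coefficients mod 5: 3·t ≡ 4 (mod 5).
    The inverse of 3 mod 5 is 2 (since 3·2 = 6 = 1·5 + 1), so t ≡ 2·4 = 8 ≡ 3 (mod 5).
    Then x = 91 + 133·3 = 490, valid modulo lcm(133, 5) = 665: x ≡ 490 (mod 665).
  Combine with x ≡ 1 (mod 3); new modulus lcm = 1995.
    Write x = 490 + 665·t and substitute into x ≡ 1 (mod 3): 665·t ≡ 1 − 490 = -489 (mod 3).
    Reduce coefficients mod 3: 2·t ≡ 0 (mod 3).
    The inverse of 2 mod 3 is 2 (since 2·2 = 4 = 1·3 + 1), so t ≡ 2·0 = 0 ≡ 0 (mod 3).
    Then x = 490 + 665·0 = 490, valid modulo lcm(665, 3) = 1995: x ≡ 490 (mod 1995).
Verify against each original: 490 mod 19 = 15, 490 mod 7 = 0, 490 mod 5 = 0, 490 mod 3 = 1.

x ≡ 490 (mod 1995).


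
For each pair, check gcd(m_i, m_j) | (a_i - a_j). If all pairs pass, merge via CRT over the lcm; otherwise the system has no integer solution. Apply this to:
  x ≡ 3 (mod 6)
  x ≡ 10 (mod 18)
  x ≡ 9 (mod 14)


Moduli 6, 18, 14 are not pairwise coprime, so CRT works modulo lcm(m_i) when all pairwise compatibility conditions hold.
Pairwise compatibility: gcd(m_i, m_j) must divide a_i - a_j for every pair.
Merge one congruence at a time:
  Start: x ≡ 3 (mod 6).
  Combine with x ≡ 10 (mod 18): gcd(6, 18) = 6, and 10 - 3 = 7 is NOT divisible by 6.
    ⇒ system is inconsistent (no integer solution).

No solution (the system is inconsistent).


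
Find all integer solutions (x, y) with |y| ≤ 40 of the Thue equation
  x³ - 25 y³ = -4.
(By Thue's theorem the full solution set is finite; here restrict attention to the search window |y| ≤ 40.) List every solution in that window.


The equation is x³ - 25y³ = -4. For fixed y, x³ = 25·y³ − 4, so a solution requires the RHS to be a perfect cube.
Strategy: iterate y from -40 to 40, compute RHS = 25·y³ − 4, and check whether it is a (positive or negative) perfect cube.
Check small values of y:
  y = 0: RHS = -4 is not a perfect cube.
  y = 1: RHS = 21 is not a perfect cube.
  y = -1: RHS = -29 is not a perfect cube.
  y = 2: RHS = 196 is not a perfect cube.
  y = -2: RHS = -204 is not a perfect cube.
  y = 3: RHS = 671 is not a perfect cube.
  y = -3: RHS = -679 is not a perfect cube.
Continuing the search up to |y| = 40 finds no solutions either.
No (x, y) in the scanned range satisfies the equation.

No integer solutions with |y| ≤ 40.


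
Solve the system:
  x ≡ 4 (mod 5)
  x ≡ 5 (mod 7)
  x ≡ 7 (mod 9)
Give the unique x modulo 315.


Moduli 5, 7, 9 are pairwise coprime; by CRT there is a unique solution modulo M = 5 · 7 · 9 = 315.
Solve pairwise, accumulating the modulus:
  Start with x ≡ 4 (mod 5).
  Combine with x ≡ 5 (mod 7): since gcd(5, 7) = 1, we get a unique residue mod 35.
    Write x = 4 + 5·t and substitute into x ≡ 5 (mod 7): 5·t ≡ 5 − 4 = 1 (mod 7).
    The inverse of 5 mod 7 is 3 (since 5·3 = 15 = 2·7 + 1), so t ≡ 3·1 = 3 ≡ 3 (mod 7).
    Then x = 4 + 5·3 = 19, valid modulo lcm(5, 7) = 35: x ≡ 19 (mod 35).
  Combine with x ≡ 7 (mod 9): since gcd(35, 9) = 1, we get a unique residue mod 315.
    Write x = 19 + 35·t and substitute into x ≡ 7 (mod 9): 35·t ≡ 7 − 19 = -12 (mod 9).
    Reduce coefficients mod 9: 8·t ≡ 6 (mod 9).
    The inverse of 8 mod 9 is 8 (since 8·8 = 64 = 7·9 + 1), so t ≡ 8·6 = 48 ≡ 3 (mod 9).
    Then x = 19 + 35·3 = 124, valid modulo lcm(35, 9) = 315: x ≡ 124 (mod 315).
Verify: 124 mod 5 = 4 ✓, 124 mod 7 = 5 ✓, 124 mod 9 = 7 ✓.

x ≡ 124 (mod 315).


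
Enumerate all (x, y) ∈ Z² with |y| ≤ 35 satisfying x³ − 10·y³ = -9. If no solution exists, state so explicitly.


The equation is x³ - 10y³ = -9. For fixed y, x³ = 10·y³ − 9, so a solution requires the RHS to be a perfect cube.
Strategy: iterate y from -35 to 35, compute RHS = 10·y³ − 9, and check whether it is a (positive or negative) perfect cube.
Check small values of y:
  y = 0: RHS = -9 is not a perfect cube.
  y = 1: RHS = 1 = (1)³ ⇒ x = 1 works.
  y = -1: RHS = -19 is not a perfect cube.
  y = 2: RHS = 71 is not a perfect cube.
  y = -2: RHS = -89 is not a perfect cube.
  y = 3: RHS = 261 is not a perfect cube.
  y = -3: RHS = -279 is not a perfect cube.
Continuing the search up to |y| = 35 finds no further solutions beyond those listed.
Collected solutions: (1, 1).

Solutions (with |y| ≤ 35): (1, 1).


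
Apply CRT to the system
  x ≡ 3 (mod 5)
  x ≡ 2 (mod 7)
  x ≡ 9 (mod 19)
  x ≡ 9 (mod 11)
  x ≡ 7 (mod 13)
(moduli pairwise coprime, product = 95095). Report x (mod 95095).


Product of moduli M = 5 · 7 · 19 · 11 · 13 = 95095.
Merge one congruence at a time:
  Start: x ≡ 3 (mod 5).
  Combine with x ≡ 2 (mod 7); new modulus lcm = 35.
    Write x = 3 + 5·t and substitute into x ≡ 2 (mod 7): 5·t ≡ 2 − 3 = -1 (mod 7).
    Reduce coefficients mod 7: 5·t ≡ 6 (mod 7).
    The inverse of 5 mod 7 is 3 (since 5·3 = 15 = 2·7 + 1), so t ≡ 3·6 = 18 ≡ 4 (mod 7).
    Then x = 3 + 5·4 = 23, valid modulo lcm(5, 7) = 35: x ≡ 23 (mod 35).
  Combine with x ≡ 9 (mod 19); new modulus lcm = 665.
    Write x = 23 + 35·t and substitute into x ≡ 9 (mod 19): 35·t ≡ 9 − 23 = -14 (mod 19).
    Reduce coefficients mod 19: 16·t ≡ 5 (mod 19).
    The inverse of 16 mod 19 is 6 (since 16·6 = 96 = 5·19 + 1), so t ≡ 6·5 = 30 ≡ 11 (mod 19).
    Then x = 23 + 35·11 = 408, valid modulo lcm(35, 19) = 665: x ≡ 408 (mod 665).
  Combine with x ≡ 9 (mod 11); new modulus lcm = 7315.
    Write x = 408 + 665·t and substitute into x ≡ 9 (mod 11): 665·t ≡ 9 − 408 = -399 (mod 11).
    Reduce coefficients mod 11: 5·t ≡ 8 (mod 11).
    The inverse of 5 mod 11 is 9 (since 5·9 = 45 = 4·11 + 1), so t ≡ 9·8 = 72 ≡ 6 (mod 11).
    Then x = 408 + 665·6 = 4398, valid modulo lcm(665, 11) = 7315: x ≡ 4398 (mod 7315).
  Combine with x ≡ 7 (mod 13); new modulus lcm = 95095.
    Write x = 4398 + 7315·t and substitute into x ≡ 7 (mod 13): 7315·t ≡ 7 − 4398 = -4391 (mod 13).
    Reduce coefficients mod 13: 9·t ≡ 3 (mod 13).
    The inverse of 9 mod 13 is 3 (since 9·3 = 27 = 2·13 + 1), so t ≡ 3·3 = 9 ≡ 9 (mod 13).
    Then x = 4398 + 7315·9 = 70233, valid modulo lcm(7315, 13) = 95095: x ≡ 70233 (mod 95095).
Verify against each original: 70233 mod 5 = 3, 70233 mod 7 = 2, 70233 mod 19 = 9, 70233 mod 11 = 9, 70233 mod 13 = 7.

x ≡ 70233 (mod 95095).


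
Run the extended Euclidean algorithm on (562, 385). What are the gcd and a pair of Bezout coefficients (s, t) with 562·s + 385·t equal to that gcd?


Euclidean algorithm on (562, 385) — divide until remainder is 0:
  562 = 1 · 385 + 177
  385 = 2 · 177 + 31
  177 = 5 · 31 + 22
  31 = 1 · 22 + 9
  22 = 2 · 9 + 4
  9 = 2 · 4 + 1
  4 = 4 · 1 + 0
gcd(562, 385) = 1.
Track Bezout coefficients alongside the remainders: start with r₀ = 562 = a·1 + b·0 (s = 1, t = 0) and r₁ = 385 = a·0 + b·1 (s = 0, t = 1); each new remainder r_{k+1} = r_{k-1} − q_k·r_k inherits s_{k+1} = s_{k-1} − q_k·s_k, t_{k+1} = t_{k-1} − q_k·t_k, so r_k = a·s_k + b·t_k at every step:
  q = 1: r = 177, s = 1 − 1·0 = 1, t = 0 − 1·1 = -1  (check: 562·1 + 385·(-1) = 177)
  q = 2: r = 31, s = 0 − 2·1 = -2, t = 1 − 2·(-1) = 3  (check: 562·(-2) + 385·3 = 31)
  q = 5: r = 22, s = 1 − 5·(-2) = 11, t = -1 − 5·3 = -16  (check: 562·11 + 385·(-16) = 22)
  q = 1: r = 9, s = -2 − 1·11 = -13, t = 3 − 1·(-16) = 19  (check: 562·(-13) + 385·19 = 9)
  q = 2: r = 4, s = 11 − 2·(-13) = 37, t = -16 − 2·19 = -54  (check: 562·37 + 385·(-54) = 4)
  q = 2: r = 1, s = -13 − 2·37 = -87, t = 19 − 2·(-54) = 127  (check: 562·(-87) + 385·127 = 1)
The row with r = 1 (the gcd) gives the Bezout coefficients s = -87, t = 127.
Result: 562 · (-87) + 385 · (127) = 1.

gcd(562, 385) = 1; s = -87, t = 127 (check: 562·(-87) + 385·127 = 1).


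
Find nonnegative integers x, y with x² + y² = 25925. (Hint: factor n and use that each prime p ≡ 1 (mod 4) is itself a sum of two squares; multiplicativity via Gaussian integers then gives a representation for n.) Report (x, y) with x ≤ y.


Step 1: Factor n = 25925 = 5^2 · 17 · 61.
Step 2: Check the mod-4 condition on each prime factor: 5 ≡ 1 (mod 4), exponent 2; 17 ≡ 1 (mod 4), exponent 1; 61 ≡ 1 (mod 4), exponent 1.
All primes ≡ 3 (mod 4) appear to even exponent (or don't appear), so by the two-squares theorem n IS expressible as a sum of two squares.
Step 3: Build a representation. Group n = k² · m with k = 5 and m = 17 · 61 = 1037 (a product of primes ≡ 1 (mod 4)); a representation of m scales to one of n via (k·x)² + (k·y)² = k²(x² + y²). Each prime p ≡ 1 (mod 4) is itself a sum of two squares; find a² by testing p − a² for a perfect square:
  17: 17 − 1² = 16 = 4² ⇒ 17 = 1² + 4².
  61: 61 − 1² = 60, 61 − 2² = 57, 61 − 3² = 52, 61 − 4² = 45, 61 − 5² = 36 = 6² ⇒ 61 = 5² + 6².
  Combine using the Brahmagupta–Fibonacci identity (a² + b²)(c² + d²) = (ac − bd)² + (ad + bc)² = (ac + bd)² + (ad − bc)²:
  17 · 61 = 1037: from (1² + 4²)(5² + 6²), take (1·5 − 4·6, 1·6 + 4·5) = (5 − 24, 6 + 20) = (-19, 26); dropping signs (only squares matter) gives (19, 26); check 19² + 26² = 361 + 676 = 1037 ✓.
  Scale by k = 5: (5·19, 5·26) = (95, 130).
Step 4: Order so x ≤ y and verify: 95² + 130² = 9025 + 16900 = 25925 = n. ✓

n = 25925 = 95² + 130² (one valid representation with x ≤ y).


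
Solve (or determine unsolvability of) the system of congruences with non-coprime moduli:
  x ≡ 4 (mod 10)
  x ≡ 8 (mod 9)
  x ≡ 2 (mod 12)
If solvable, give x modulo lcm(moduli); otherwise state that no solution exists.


Moduli 10, 9, 12 are not pairwise coprime, so CRT works modulo lcm(m_i) when all pairwise compatibility conditions hold.
Pairwise compatibility: gcd(m_i, m_j) must divide a_i - a_j for every pair.
Merge one congruence at a time:
  Start: x ≡ 4 (mod 10).
  Combine with x ≡ 8 (mod 9): gcd(10, 9) = 1; 8 - 4 = 4, which IS divisible by 1, so compatible.
    Write x = 4 + 10·t and substitute into x ≡ 8 (mod 9): 10·t ≡ 8 − 4 = 4 (mod 9).
    Reduce coefficients mod 9: 1·t ≡ 4 (mod 9).
    So t ≡ 4 (mod 9).
    Then x = 4 + 10·4 = 44, valid modulo lcm(10, 9) = 90: x ≡ 44 (mod 90).
  Combine with x ≡ 2 (mod 12): gcd(90, 12) = 6; 2 - 44 = -42, which IS divisible by 6, so compatible.
    Write x = 44 + 90·t and substitute into x ≡ 2 (mod 12): 90·t ≡ 2 − 44 = -42 (mod 12).
    Divide the congruence (and modulus) by g = 6: 15·t ≡ -7 (mod 2).
    Reduce coefficients mod 2: 1·t ≡ 1 (mod 2).
    So t ≡ 1 (mod 2).
    Then x = 44 + 90·1 = 134, valid modulo lcm(90, 12) = 180: x ≡ 134 (mod 180).
Verify: 134 mod 10 = 4, 134 mod 9 = 8, 134 mod 12 = 2.

x ≡ 134 (mod 180).


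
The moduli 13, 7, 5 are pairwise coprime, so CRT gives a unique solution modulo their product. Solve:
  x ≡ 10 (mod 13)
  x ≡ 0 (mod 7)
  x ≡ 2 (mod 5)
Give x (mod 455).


Moduli 13, 7, 5 are pairwise coprime; by CRT there is a unique solution modulo M = 13 · 7 · 5 = 455.
Solve pairwise, accumulating the modulus:
  Start with x ≡ 10 (mod 13).
  Combine with x ≡ 0 (mod 7): since gcd(13, 7) = 1, we get a unique residue mod 91.
    Write x = 10 + 13·t and substitute into x ≡ 0 (mod 7): 13·t ≡ 0 − 10 = -10 (mod 7).
    Reduce coefficients mod 7: 6·t ≡ 4 (mod 7).
    The inverse of 6 mod 7 is 6 (since 6·6 = 36 = 5·7 + 1), so t ≡ 6·4 = 24 ≡ 3 (mod 7).
    Then x = 10 + 13·3 = 49, valid modulo lcm(13, 7) = 91: x ≡ 49 (mod 91).
  Combine with x ≡ 2 (mod 5): since gcd(91, 5) = 1, we get a unique residue mod 455.
    Write x = 49 + 91·t and substitute into x ≡ 2 (mod 5): 91·t ≡ 2 − 49 = -47 (mod 5).
    Reduce coefficients mod 5: 1·t ≡ 3 (mod 5).
    So t ≡ 3 (mod 5).
    Then x = 49 + 91·3 = 322, valid modulo lcm(91, 5) = 455: x ≡ 322 (mod 455).
Verify: 322 mod 13 = 10 ✓, 322 mod 7 = 0 ✓, 322 mod 5 = 2 ✓.

x ≡ 322 (mod 455).


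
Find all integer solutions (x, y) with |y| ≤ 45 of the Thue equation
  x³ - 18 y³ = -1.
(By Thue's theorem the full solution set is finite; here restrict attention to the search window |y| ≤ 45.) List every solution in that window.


The equation is x³ - 18y³ = -1. For fixed y, x³ = 18·y³ − 1, so a solution requires the RHS to be a perfect cube.
Strategy: iterate y from -45 to 45, compute RHS = 18·y³ − 1, and check whether it is a (positive or negative) perfect cube.
Check small values of y:
  y = 0: RHS = -1 = (-1)³ ⇒ x = -1 works.
  y = 1: RHS = 17 is not a perfect cube.
  y = -1: RHS = -19 is not a perfect cube.
  y = 2: RHS = 143 is not a perfect cube.
  y = -2: RHS = -145 is not a perfect cube.
  y = 3: RHS = 485 is not a perfect cube.
  y = -3: RHS = -487 is not a perfect cube.
Continuing the search up to |y| = 45 finds no further solutions beyond those listed.
Collected solutions: (-1, 0).

Solutions (with |y| ≤ 45): (-1, 0).


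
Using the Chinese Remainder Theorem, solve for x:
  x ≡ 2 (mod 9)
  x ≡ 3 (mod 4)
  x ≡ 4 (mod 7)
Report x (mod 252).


Moduli 9, 4, 7 are pairwise coprime; by CRT there is a unique solution modulo M = 9 · 4 · 7 = 252.
Solve pairwise, accumulating the modulus:
  Start with x ≡ 2 (mod 9).
  Combine with x ≡ 3 (mod 4): since gcd(9, 4) = 1, we get a unique residue mod 36.
    Write x = 2 + 9·t and substitute into x ≡ 3 (mod 4): 9·t ≡ 3 − 2 = 1 (mod 4).
    Reduce coefficients mod 4: 1·t ≡ 1 (mod 4).
    So t ≡ 1 (mod 4).
    Then x = 2 + 9·1 = 11, valid modulo lcm(9, 4) = 36: x ≡ 11 (mod 36).
  Combine with x ≡ 4 (mod 7): since gcd(36, 7) = 1, we get a unique residue mod 252.
    Write x = 11 + 36·t and substitute into x ≡ 4 (mod 7): 36·t ≡ 4 − 11 = -7 (mod 7).
    Reduce coefficients mod 7: 1·t ≡ 0 (mod 7).
    So t ≡ 0 (mod 7).
    Then x = 11 + 36·0 = 11, valid modulo lcm(36, 7) = 252: x ≡ 11 (mod 252).
Verify: 11 mod 9 = 2 ✓, 11 mod 4 = 3 ✓, 11 mod 7 = 4 ✓.

x ≡ 11 (mod 252).


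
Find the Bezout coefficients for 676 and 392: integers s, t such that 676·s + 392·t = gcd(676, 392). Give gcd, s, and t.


Euclidean algorithm on (676, 392) — divide until remainder is 0:
  676 = 1 · 392 + 284
  392 = 1 · 284 + 108
  284 = 2 · 108 + 68
  108 = 1 · 68 + 40
  68 = 1 · 40 + 28
  40 = 1 · 28 + 12
  28 = 2 · 12 + 4
  12 = 3 · 4 + 0
gcd(676, 392) = 4.
Track Bezout coefficients alongside the remainders: start with r₀ = 676 = a·1 + b·0 (s = 1, t = 0) and r₁ = 392 = a·0 + b·1 (s = 0, t = 1); each new remainder r_{k+1} = r_{k-1} − q_k·r_k inherits s_{k+1} = s_{k-1} − q_k·s_k, t_{k+1} = t_{k-1} − q_k·t_k, so r_k = a·s_k + b·t_k at every step:
  q = 1: r = 284, s = 1 − 1·0 = 1, t = 0 − 1·1 = -1  (check: 676·1 + 392·(-1) = 284)
  q = 1: r = 108, s = 0 − 1·1 = -1, t = 1 − 1·(-1) = 2  (check: 676·(-1) + 392·2 = 108)
  q = 2: r = 68, s = 1 − 2·(-1) = 3, t = -1 − 2·2 = -5  (check: 676·3 + 392·(-5) = 68)
  q = 1: r = 40, s = -1 − 1·3 = -4, t = 2 − 1·(-5) = 7  (check: 676·(-4) + 392·7 = 40)
  q = 1: r = 28, s = 3 − 1·(-4) = 7, t = -5 − 1·7 = -12  (check: 676·7 + 392·(-12) = 28)
  q = 1: r = 12, s = -4 − 1·7 = -11, t = 7 − 1·(-12) = 19  (check: 676·(-11) + 392·19 = 12)
  q = 2: r = 4, s = 7 − 2·(-11) = 29, t = -12 − 2·19 = -50  (check: 676·29 + 392·(-50) = 4)
The row with r = 4 (the gcd) gives the Bezout coefficients s = 29, t = -50.
Result: 676 · (29) + 392 · (-50) = 4.

gcd(676, 392) = 4; s = 29, t = -50 (check: 676·29 + 392·(-50) = 4).


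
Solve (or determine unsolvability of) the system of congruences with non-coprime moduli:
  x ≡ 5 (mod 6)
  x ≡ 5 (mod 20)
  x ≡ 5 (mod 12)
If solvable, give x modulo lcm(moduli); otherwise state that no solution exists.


Moduli 6, 20, 12 are not pairwise coprime, so CRT works modulo lcm(m_i) when all pairwise compatibility conditions hold.
Pairwise compatibility: gcd(m_i, m_j) must divide a_i - a_j for every pair.
Merge one congruence at a time:
  Start: x ≡ 5 (mod 6).
  Combine with x ≡ 5 (mod 20): gcd(6, 20) = 2; 5 - 5 = 0, which IS divisible by 2, so compatible.
    Write x = 5 + 6·t and substitute into x ≡ 5 (mod 20): 6·t ≡ 5 − 5 = 0 (mod 20).
    Divide the congruence (and modulus) by g = 2: 3·t ≡ 0 (mod 10).
    The inverse of 3 mod 10 is 7 (since 3·7 = 21 = 2·10 + 1), so t ≡ 7·0 = 0 ≡ 0 (mod 10).
    Then x = 5 + 6·0 = 5, valid modulo lcm(6, 20) = 60: x ≡ 5 (mod 60).
  Combine with x ≡ 5 (mod 12): gcd(60, 12) = 12; 5 - 5 = 0, which IS divisible by 12, so compatible.
    Write x = 5 + 60·t and substitute into x ≡ 5 (mod 12): 60·t ≡ 5 − 5 = 0 (mod 12).
    Divide the congruence (and modulus) by g = 12: 5·t ≡ 0 (mod 1).
    Modulo 1 every t works; take t = 0.
    Then x = 5 + 60·0 = 5, valid modulo lcm(60, 12) = 60: x ≡ 5 (mod 60).
Verify: 5 mod 6 = 5, 5 mod 20 = 5, 5 mod 12 = 5.

x ≡ 5 (mod 60).


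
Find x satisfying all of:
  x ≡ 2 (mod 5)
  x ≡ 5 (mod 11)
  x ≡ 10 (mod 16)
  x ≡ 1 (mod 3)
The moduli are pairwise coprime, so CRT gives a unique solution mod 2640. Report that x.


Product of moduli M = 5 · 11 · 16 · 3 = 2640.
Merge one congruence at a time:
  Start: x ≡ 2 (mod 5).
  Combine with x ≡ 5 (mod 11); new modulus lcm = 55.
    Write x = 2 + 5·t and substitute into x ≡ 5 (mod 11): 5·t ≡ 5 − 2 = 3 (mod 11).
    The inverse of 5 mod 11 is 9 (since 5·9 = 45 = 4·11 + 1), so t ≡ 9·3 = 27 ≡ 5 (mod 11).
    Then x = 2 + 5·5 = 27, valid modulo lcm(5, 11) = 55: x ≡ 27 (mod 55).
  Combine with x ≡ 10 (mod 16); new modulus lcm = 880.
    Write x = 27 + 55·t and substitute into x ≡ 10 (mod 16): 55·t ≡ 10 − 27 = -17 (mod 16).
    Reduce coefficients mod 16: 7·t ≡ 15 (mod 16).
    The inverse of 7 mod 16 is 7 (since 7·7 = 49 = 3·16 + 1), so t ≡ 7·15 = 105 ≡ 9 (mod 16).
    Then x = 27 + 55·9 = 522, valid modulo lcm(55, 16) = 880: x ≡ 522 (mod 880).
  Combine with x ≡ 1 (mod 3); new modulus lcm = 2640.
    Write x = 522 + 880·t and substitute into x ≡ 1 (mod 3): 880·t ≡ 1 − 522 = -521 (mod 3).
    Reduce coefficients mod 3: 1·t ≡ 1 (mod 3).
    So t ≡ 1 (mod 3).
    Then x = 522 + 880·1 = 1402, valid modulo lcm(880, 3) = 2640: x ≡ 1402 (mod 2640).
Verify against each original: 1402 mod 5 = 2, 1402 mod 11 = 5, 1402 mod 16 = 10, 1402 mod 3 = 1.

x ≡ 1402 (mod 2640).


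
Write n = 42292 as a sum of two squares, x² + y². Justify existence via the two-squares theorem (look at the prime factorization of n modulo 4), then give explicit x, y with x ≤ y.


Step 1: Factor n = 42292 = 2^2 · 97 · 109.
Step 2: Check the mod-4 condition on each prime factor: 2 = 2 (special); 97 ≡ 1 (mod 4), exponent 1; 109 ≡ 1 (mod 4), exponent 1.
All primes ≡ 3 (mod 4) appear to even exponent (or don't appear), so by the two-squares theorem n IS expressible as a sum of two squares.
Step 3: Build a representation. Group n = k² · m with k = 2 and m = 97 · 109 = 10573 (a product of primes ≡ 1 (mod 4)); a representation of m scales to one of n via (k·x)² + (k·y)² = k²(x² + y²). Each prime p ≡ 1 (mod 4) is itself a sum of two squares; find a² by testing p − a² for a perfect square:
  97: 97 − 1² = 96, 97 − 2² = 93, 97 − 3² = 88, 97 − 4² = 81 = 9² ⇒ 97 = 4² + 9².
  109: 109 − 1² = 108, 109 − 2² = 105, 109 − 3² = 100 = 10² ⇒ 109 = 3² + 10².
  Combine using the Brahmagupta–Fibonacci identity (a² + b²)(c² + d²) = (ac − bd)² + (ad + bc)² = (ac + bd)² + (ad − bc)²:
  97 · 109 = 10573: from (4² + 9²)(3² + 10²), take (4·3 − 9·10, 4·10 + 9·3) = (12 − 90, 40 + 27) = (-78, 67); dropping signs (only squares matter) gives (78, 67); check 78² + 67² = 6084 + 4489 = 10573 ✓.
  Scale by k = 2: (2·78, 2·67) = (156, 134).
Step 4: Order so x ≤ y and verify: 134² + 156² = 17956 + 24336 = 42292 = n. ✓

n = 42292 = 134² + 156² (one valid representation with x ≤ y).
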